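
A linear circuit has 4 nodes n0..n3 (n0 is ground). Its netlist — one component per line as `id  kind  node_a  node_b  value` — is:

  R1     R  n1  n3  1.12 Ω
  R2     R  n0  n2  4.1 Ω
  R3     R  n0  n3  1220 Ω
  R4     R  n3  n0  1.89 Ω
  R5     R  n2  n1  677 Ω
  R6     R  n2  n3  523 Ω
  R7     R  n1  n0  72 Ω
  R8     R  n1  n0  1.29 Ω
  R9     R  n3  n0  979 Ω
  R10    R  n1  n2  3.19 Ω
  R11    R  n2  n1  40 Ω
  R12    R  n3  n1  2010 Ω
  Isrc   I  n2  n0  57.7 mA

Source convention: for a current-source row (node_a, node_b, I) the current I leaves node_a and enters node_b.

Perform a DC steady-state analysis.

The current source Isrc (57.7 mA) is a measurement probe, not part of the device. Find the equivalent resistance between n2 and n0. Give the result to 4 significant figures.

Apply KCL at each of the 3 non-ground nodes and solve the resulting linear system.
Node n1: branches {R1, R5, R7, R8, R10, R11, R12} → V_1 = -0.02658
Node n2: branches {R2, R5, R6, R10, R11, Isrc} → V_2 = -0.1140
Node n3: branches {R1, R3, R4, R6, R9, R12} → V_3 = -0.01680

R_eq = 1.975 Ω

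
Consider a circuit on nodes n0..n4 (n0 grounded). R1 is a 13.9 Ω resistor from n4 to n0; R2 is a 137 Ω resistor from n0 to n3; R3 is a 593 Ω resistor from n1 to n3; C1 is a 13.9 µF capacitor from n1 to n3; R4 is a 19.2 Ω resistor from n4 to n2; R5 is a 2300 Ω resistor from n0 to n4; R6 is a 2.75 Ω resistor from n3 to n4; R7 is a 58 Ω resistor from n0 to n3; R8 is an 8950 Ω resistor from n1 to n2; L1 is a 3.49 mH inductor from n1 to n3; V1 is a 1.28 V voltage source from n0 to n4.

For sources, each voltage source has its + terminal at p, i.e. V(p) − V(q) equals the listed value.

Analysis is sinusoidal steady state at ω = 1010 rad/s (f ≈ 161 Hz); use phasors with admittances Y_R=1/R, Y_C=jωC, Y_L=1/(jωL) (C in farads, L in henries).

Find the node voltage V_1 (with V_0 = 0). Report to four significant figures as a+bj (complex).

MNA unknowns: 4 node voltages V₁..V_4 plus 1 source current (V1)
R1: Y=0.07194+0.000j on G[4,0]
R2: Y=0.007299+0.000j on G[0,3]
R3: Y=0.001686+0.000j on G[1,3]
C1: Y=0.000+0.01404j on G[1,3]
R4: Y=0.05208+0.000j on G[4,2]
R5: Y=0.0004348+0.000j on G[0,4]
R6: Y=0.3636+0.000j on G[3,4]
R7: Y=0.01724+0.000j on G[0,3]
R8: Y=0.0001117+0.000j on G[1,2]
L1: Y=0.000-0.2837j on G[1,3]
V1: row V0−V4=1.28, i_V1 at 0,4
solve → V1=-1.199-3.344e-05j, V2=-1.280-7.158e-08j, V3=-1.199+9.604e-09j, V4=-1.280+0.000j
aux → i_V1=-0.1221+0.000j

-1.199-3.344e-05j V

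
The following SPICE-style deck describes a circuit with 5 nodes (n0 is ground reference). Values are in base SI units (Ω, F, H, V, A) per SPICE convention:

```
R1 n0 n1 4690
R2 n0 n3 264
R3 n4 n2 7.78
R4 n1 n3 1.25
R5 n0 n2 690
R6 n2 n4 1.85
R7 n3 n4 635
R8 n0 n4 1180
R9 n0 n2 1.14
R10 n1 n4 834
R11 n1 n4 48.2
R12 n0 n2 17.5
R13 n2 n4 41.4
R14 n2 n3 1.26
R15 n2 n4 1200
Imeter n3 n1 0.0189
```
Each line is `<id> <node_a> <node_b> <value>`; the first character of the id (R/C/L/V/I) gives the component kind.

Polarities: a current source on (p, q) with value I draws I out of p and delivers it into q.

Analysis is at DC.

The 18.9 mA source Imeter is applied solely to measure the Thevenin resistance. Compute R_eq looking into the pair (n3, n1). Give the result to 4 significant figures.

R_eq = 1.218 Ω

MNA unknowns: 4 node voltages V₁..V_4
R1: Y=0.0002132 on G[0,1]
R2: Y=0.003788 on G[0,3]
R3: Y=0.1285 on G[4,2]
R4: Y=0.8000 on G[1,3]
R5: Y=0.001449 on G[0,2]
R6: Y=0.5405 on G[2,4]
R7: Y=0.001575 on G[3,4]
R8: Y=0.0008475 on G[0,4]
R9: Y=0.8772 on G[0,2]
R10: Y=0.001199 on G[1,4]
R11: Y=0.02075 on G[1,4]
R12: Y=0.05714 on G[0,2]
R13: Y=0.02415 on G[2,4]
R14: Y=0.7937 on G[2,3]
R15: Y=0.0008333 on G[2,4]
Imeter: z[3]−=0.0189, z[1]+=0.0189
solve → V1=0.02242, V2=-3.275e-06, V3=-0.0006049, V4=0.0006803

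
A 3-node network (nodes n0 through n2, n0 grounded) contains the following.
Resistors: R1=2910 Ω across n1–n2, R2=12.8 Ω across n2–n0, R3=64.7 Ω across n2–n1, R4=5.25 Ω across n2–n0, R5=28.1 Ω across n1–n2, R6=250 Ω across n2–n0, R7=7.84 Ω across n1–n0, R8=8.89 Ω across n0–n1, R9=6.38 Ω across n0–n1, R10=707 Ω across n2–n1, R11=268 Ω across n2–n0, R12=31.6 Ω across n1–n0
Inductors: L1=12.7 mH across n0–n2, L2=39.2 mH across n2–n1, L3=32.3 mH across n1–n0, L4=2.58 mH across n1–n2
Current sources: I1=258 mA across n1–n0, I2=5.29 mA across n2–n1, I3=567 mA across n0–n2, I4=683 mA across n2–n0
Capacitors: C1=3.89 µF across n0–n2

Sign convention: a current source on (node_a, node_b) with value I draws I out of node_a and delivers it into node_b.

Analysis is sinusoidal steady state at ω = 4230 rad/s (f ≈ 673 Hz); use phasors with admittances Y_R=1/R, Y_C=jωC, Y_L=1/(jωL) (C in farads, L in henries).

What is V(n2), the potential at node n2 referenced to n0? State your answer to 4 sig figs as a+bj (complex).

Element admittances at ω=4230 rad/s:
  Y(R1) = 0.0003436+0.000j S between n1,n2
  Y(R2) = 0.07812+0.000j S between n2,n0
  Y(L1) = 0.000-0.01861j S between n0,n2
  Y(R3) = 0.01546+0.000j S between n2,n1
  Y(L2) = 0.000-0.006031j S between n2,n1
  Y(R4) = 0.1905+0.000j S between n2,n0
  Y(R5) = 0.03559+0.000j S between n1,n2
  Y(R6) = 0.004000+0.000j S between n2,n0
  Y(L3) = 0.000-0.007319j S between n1,n0
  Y(R7) = 0.1276+0.000j S between n1,n0
  I1: injects 0.258 A into n0 (from n1)
  I2: injects 0.00529 A into n1 (from n2)
  Y(R8) = 0.1125+0.000j S between n0,n1
  Y(L4) = 0.000-0.09163j S between n1,n2
  Y(C1) = 0.000+0.01645j S between n0,n2
  Y(R9) = 0.1567+0.000j S between n0,n1
  Y(R10) = 0.001414+0.000j S between n2,n1
  I3: injects 0.567 A into n2 (from n0)
  Y(R11) = 0.003731+0.000j S between n2,n0
  Y(R12) = 0.03165+0.000j S between n1,n0
  I4: injects 0.683 A into n0 (from n2)
Assemble and solve the 2×2 MNA system:
  V(n1)=-0.5673-0.02543j  V(n2)=-0.4734+0.02070j

-0.4734+0.02070j V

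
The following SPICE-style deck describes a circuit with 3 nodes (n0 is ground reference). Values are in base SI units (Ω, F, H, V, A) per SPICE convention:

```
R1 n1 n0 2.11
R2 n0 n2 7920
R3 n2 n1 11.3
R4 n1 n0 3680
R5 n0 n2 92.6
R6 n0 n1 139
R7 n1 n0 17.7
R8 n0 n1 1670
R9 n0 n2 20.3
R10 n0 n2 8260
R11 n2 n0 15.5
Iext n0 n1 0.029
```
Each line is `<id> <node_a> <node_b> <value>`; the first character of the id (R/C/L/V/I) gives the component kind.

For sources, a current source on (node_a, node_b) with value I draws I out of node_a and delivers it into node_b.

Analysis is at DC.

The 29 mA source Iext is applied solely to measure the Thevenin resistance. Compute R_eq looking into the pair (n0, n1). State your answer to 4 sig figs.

R_eq = 1.694 Ω

Element admittances at DC:
  Y(R1) = 0.4739 S between n1,n0
  Y(R2) = 0.0001263 S between n0,n2
  Y(R3) = 0.08850 S between n2,n1
  Y(R4) = 0.0002717 S between n1,n0
  Y(R5) = 0.01080 S between n0,n2
  Y(R6) = 0.007194 S between n0,n1
  Y(R7) = 0.05650 S between n1,n0
  Y(R8) = 0.0005988 S between n0,n1
  Y(R9) = 0.04926 S between n0,n2
  Y(R10) = 0.0001211 S between n0,n2
  Y(R11) = 0.06452 S between n2,n0
  Iext: injects 0.029 A into n1 (from n0)
Assemble and solve the 2×2 MNA system:
  V(n1)=0.04913  V(n2)=0.02038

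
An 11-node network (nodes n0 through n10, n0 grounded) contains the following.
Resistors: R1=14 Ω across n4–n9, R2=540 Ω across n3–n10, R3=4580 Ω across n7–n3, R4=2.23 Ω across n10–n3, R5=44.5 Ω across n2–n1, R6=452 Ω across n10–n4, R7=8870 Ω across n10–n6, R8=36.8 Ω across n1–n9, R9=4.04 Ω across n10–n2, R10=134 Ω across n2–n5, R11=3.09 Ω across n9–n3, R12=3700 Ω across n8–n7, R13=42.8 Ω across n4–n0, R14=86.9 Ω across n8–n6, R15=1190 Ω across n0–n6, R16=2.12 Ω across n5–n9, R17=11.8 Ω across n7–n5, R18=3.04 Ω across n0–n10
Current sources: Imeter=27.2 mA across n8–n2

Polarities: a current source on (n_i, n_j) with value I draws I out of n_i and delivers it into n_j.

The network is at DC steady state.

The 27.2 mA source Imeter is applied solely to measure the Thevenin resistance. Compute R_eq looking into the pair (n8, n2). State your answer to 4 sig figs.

MNA unknowns: 10 node voltages V₁..V_10
R1: Y=0.07143 on G[4,9]
R2: Y=0.001852 on G[3,10]
R3: Y=0.0002183 on G[7,3]
R4: Y=0.4484 on G[10,3]
R5: Y=0.02247 on G[2,1]
R6: Y=0.002212 on G[10,4]
R7: Y=0.0001127 on G[10,6]
R8: Y=0.02717 on G[1,9]
R9: Y=0.2475 on G[10,2]
R10: Y=0.007463 on G[2,5]
R11: Y=0.3236 on G[9,3]
R12: Y=0.0002703 on G[8,7]
R13: Y=0.02336 on G[4,0]
R14: Y=0.01151 on G[8,6]
R15: Y=0.0008403 on G[0,6]
R16: Y=0.4717 on G[5,9]
R17: Y=0.08475 on G[7,5]
R18: Y=0.3289 on G[0,10]
Imeter: z[8]−=0.0272, z[2]+=0.0272
solve → V1=0.08660, V2=0.1538, V3=0.04440, V4=0.02406, V5=0.01965, V6=-21.84, V7=-0.05535, V8=-23.65, V9=0.03100, V10=0.05409

R_eq = 875.2 Ω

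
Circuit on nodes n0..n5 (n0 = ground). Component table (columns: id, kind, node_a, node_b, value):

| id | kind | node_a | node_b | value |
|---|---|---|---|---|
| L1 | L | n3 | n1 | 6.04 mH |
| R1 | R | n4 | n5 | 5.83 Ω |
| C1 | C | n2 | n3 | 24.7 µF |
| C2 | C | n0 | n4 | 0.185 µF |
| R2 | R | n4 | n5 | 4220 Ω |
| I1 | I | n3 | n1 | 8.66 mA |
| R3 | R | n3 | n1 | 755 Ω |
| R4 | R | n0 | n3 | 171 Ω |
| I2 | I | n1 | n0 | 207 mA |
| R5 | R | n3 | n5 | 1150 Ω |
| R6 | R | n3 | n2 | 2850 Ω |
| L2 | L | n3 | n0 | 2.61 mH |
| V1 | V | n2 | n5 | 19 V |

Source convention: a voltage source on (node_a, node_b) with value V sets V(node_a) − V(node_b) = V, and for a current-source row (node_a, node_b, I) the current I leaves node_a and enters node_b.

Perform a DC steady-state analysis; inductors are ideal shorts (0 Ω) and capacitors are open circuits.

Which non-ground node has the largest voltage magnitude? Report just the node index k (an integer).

Element admittances at DC:
  L1: short n3↔n1 (DC inductor)
  Y(R1) = 0.1715 S between n4,n5
  Y(C1) = 0.000 S between n2,n3
  Y(C2) = 0.000 S between n0,n4
  Y(R2) = 0.0002370 S between n4,n5
  I1: injects 0.00866 A into n1 (from n3)
  Y(R3) = 0.001325 S between n3,n1
  Y(R4) = 0.005848 S between n0,n3
  I2: injects 0.207 A into n0 (from n1)
  Y(R5) = 0.0008696 S between n3,n5
  Y(R6) = 0.0003509 S between n3,n2
  L2: short n3↔n0 (DC inductor)
  V1: constraint V(n2)−V(n5) = 19
Assemble and solve the 8×8 MNA system:
  V(n1)=0.000  V(n2)=13.54  V(n3)=0.000  V(n4)=-5.462  V(n5)=-5.462
  i(L1)=0.1983  i(L2)=-0.2070  i(V1)=-0.004750

2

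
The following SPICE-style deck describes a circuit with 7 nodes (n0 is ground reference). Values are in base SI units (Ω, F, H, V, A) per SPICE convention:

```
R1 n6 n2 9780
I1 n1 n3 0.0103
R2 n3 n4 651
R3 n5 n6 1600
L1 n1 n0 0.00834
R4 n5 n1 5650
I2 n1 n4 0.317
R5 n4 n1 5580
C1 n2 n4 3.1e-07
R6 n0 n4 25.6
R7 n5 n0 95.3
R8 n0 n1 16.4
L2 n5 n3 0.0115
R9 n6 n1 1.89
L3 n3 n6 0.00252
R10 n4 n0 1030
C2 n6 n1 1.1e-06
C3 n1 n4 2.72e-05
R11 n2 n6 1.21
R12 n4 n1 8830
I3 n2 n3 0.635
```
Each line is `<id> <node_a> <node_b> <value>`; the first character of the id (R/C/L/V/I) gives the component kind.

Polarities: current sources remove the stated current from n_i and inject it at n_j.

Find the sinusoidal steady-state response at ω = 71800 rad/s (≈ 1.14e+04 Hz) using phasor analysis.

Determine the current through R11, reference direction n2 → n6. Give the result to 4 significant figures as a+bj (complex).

MNA unknowns: 6 node voltages V₁..V_6
R1: Y=0.0001022+0.000j on G[6,2]
I1: z[1]−=0.0103, z[3]+=0.0103
R2: Y=0.001536+0.000j on G[3,4]
R3: Y=0.0006250+0.000j on G[5,6]
L1: Y=0.000-0.001670j on G[1,0]
R4: Y=0.0001770+0.000j on G[5,1]
I2: z[1]−=0.317, z[4]+=0.317
R5: Y=0.0001792+0.000j on G[4,1]
C1: Y=0.000+0.02226j on G[2,4]
R6: Y=0.03906+0.000j on G[0,4]
R7: Y=0.01049+0.000j on G[5,0]
R8: Y=0.06098+0.000j on G[0,1]
L2: Y=0.000-0.001211j on G[5,3]
R9: Y=0.5291+0.000j on G[6,1]
L3: Y=0.000-0.005527j on G[3,6]
R10: Y=0.0009709+0.000j on G[4,0]
C2: Y=0.000+0.07898j on G[6,1]
C3: Y=0.000+1.953j on G[1,4]
R11: Y=0.8264+0.000j on G[2,6]
R12: Y=0.0001133+0.000j on G[4,1]
I3: z[2]−=0.635, z[3]+=0.635
solve → V1=-1.039+0.1901j, V2=-2.067+0.06640j, V3=21.32+90.50j, V4=-0.9801-0.008998j, V5=9.747-1.236j, V6=-1.301+0.03712j

-0.6332+0.02419j A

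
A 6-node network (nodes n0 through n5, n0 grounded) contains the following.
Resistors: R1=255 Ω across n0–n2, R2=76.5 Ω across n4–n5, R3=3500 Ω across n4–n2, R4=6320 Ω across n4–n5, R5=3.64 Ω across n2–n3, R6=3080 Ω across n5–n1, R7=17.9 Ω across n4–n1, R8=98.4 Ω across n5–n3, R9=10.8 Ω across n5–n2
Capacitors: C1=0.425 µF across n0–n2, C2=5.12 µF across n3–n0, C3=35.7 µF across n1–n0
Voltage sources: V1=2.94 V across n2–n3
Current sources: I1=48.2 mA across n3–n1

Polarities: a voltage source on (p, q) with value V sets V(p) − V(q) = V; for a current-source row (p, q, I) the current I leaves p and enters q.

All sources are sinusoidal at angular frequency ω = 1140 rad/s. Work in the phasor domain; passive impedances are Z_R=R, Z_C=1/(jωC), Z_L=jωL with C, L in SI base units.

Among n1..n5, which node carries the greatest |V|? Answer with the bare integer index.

3

MNA unknowns: 5 node voltages V₁..V_5 plus 1 source current (V1)
R1: Y=0.003922+0.000j on G[0,2]
R2: Y=0.01307+0.000j on G[4,5]
R3: Y=0.0002857+0.000j on G[4,2]
C1: Y=0.000+0.0004845j on G[0,2]
C2: Y=0.000+0.005837j on G[3,0]
R4: Y=0.0001582+0.000j on G[4,5]
R5: Y=0.2747+0.000j on G[2,3]
R6: Y=0.0003247+0.000j on G[5,1]
R7: Y=0.05587+0.000j on G[4,1]
R8: Y=0.01016+0.000j on G[5,3]
R9: Y=0.09259+0.000j on G[5,2]
C3: Y=0.000+0.04070j on G[1,0]
V1: row V2−V3=2.94, i_V1 at 2,3
I1: z[3]−=0.0482, z[1]+=0.0482
solve → V1=0.5624-0.4712j, V2=-2.013+1.784j, V3=-4.953+1.784j, V4=0.05796-0.07327j, V5=-2.028+1.567j
aux → i_V1=-0.7996-0.02670j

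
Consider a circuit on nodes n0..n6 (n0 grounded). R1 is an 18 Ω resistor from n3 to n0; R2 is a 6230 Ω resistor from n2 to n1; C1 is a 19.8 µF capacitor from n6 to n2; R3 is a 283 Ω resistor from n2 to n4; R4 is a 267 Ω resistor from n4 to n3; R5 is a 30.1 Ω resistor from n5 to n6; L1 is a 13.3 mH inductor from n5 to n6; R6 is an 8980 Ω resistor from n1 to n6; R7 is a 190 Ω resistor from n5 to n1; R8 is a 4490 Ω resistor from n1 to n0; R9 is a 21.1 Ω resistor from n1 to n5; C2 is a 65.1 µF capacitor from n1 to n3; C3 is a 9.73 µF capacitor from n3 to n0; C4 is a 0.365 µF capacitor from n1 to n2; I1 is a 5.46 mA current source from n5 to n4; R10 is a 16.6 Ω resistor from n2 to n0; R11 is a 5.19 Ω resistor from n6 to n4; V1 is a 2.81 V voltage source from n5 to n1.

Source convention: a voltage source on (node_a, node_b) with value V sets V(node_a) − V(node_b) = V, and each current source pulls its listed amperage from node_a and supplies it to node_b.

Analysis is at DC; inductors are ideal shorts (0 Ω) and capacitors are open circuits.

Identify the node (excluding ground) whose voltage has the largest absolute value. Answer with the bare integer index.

Apply KCL at each of the 6 non-ground nodes and solve the resulting linear system.
Node n1: branches {R2, R6, R7, R8, R9, C2, C4, V1} → V_1 = -2.686
Node n2: branches {R2, C1, R3, C4, R10} → V_2 = 0.001375
Node n3: branches {R1, R4, C2, C3} → V_3 = 0.009277
Node n4: branches {R3, R4, I1, R11} → V_4 = 0.1469
Node n5: branches {R5, L1, R7, R9, I1, V1} → V_5 = 0.1239
Node n6: branches {C1, R5, L1, R6, R11} → V_6 = 0.1239
Source currents: i(L1)=-0.004117, i(V1)=-0.1493

1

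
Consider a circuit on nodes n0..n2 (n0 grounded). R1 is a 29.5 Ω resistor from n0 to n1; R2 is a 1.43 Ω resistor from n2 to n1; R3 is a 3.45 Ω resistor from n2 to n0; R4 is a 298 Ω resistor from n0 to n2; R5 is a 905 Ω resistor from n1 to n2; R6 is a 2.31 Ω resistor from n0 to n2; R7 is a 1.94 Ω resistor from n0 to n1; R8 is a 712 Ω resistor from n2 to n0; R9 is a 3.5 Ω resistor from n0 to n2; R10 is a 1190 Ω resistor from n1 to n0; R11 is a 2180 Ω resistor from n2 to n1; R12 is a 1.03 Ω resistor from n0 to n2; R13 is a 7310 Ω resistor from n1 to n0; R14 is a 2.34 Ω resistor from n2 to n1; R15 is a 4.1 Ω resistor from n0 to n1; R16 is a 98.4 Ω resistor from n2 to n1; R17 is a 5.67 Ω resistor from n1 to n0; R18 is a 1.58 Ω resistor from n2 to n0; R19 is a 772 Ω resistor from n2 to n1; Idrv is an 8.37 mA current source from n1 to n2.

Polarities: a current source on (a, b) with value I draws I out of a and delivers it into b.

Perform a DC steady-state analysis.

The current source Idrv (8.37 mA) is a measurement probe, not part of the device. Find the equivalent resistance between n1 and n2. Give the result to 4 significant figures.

MNA unknowns: 2 node voltages V₁..V_2
R1: Y=0.03390 on G[0,1]
R2: Y=0.6993 on G[2,1]
R3: Y=0.2899 on G[2,0]
R4: Y=0.003356 on G[0,2]
R5: Y=0.001105 on G[1,2]
R6: Y=0.4329 on G[0,2]
R7: Y=0.5155 on G[0,1]
R8: Y=0.001404 on G[2,0]
R9: Y=0.2857 on G[0,2]
R10: Y=0.0008403 on G[1,0]
R11: Y=0.0004587 on G[2,1]
R12: Y=0.9709 on G[0,2]
R13: Y=0.0001368 on G[1,0]
R14: Y=0.4274 on G[2,1]
R15: Y=0.2439 on G[0,1]
R16: Y=0.01016 on G[2,1]
R17: Y=0.1764 on G[1,0]
R18: Y=0.6329 on G[2,0]
R19: Y=0.001295 on G[2,1]
Idrv: z[1]−=0.00837, z[2]+=0.00837
solve → V1=-0.003304, V2=0.001226

R_eq = 0.5412 Ω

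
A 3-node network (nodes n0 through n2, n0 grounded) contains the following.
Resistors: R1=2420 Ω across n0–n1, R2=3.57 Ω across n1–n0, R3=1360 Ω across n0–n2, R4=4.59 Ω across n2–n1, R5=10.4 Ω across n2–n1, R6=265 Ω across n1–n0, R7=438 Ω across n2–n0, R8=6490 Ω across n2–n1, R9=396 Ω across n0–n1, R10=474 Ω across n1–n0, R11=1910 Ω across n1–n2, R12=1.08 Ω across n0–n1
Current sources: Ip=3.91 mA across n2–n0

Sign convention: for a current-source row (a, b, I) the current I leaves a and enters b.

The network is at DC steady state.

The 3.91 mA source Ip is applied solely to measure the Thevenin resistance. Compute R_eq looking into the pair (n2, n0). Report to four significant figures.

Apply KCL at each of the 2 non-ground nodes and solve the resulting linear system.
Node n1: branches {R1, R2, R4, R5, R6, R8, R9, R10, R11, R12} → V_1 = -0.003180
Node n2: branches {R3, R4, R5, R7, R8, R11, Ip} → V_2 = -0.01546

R_eq = 3.953 Ω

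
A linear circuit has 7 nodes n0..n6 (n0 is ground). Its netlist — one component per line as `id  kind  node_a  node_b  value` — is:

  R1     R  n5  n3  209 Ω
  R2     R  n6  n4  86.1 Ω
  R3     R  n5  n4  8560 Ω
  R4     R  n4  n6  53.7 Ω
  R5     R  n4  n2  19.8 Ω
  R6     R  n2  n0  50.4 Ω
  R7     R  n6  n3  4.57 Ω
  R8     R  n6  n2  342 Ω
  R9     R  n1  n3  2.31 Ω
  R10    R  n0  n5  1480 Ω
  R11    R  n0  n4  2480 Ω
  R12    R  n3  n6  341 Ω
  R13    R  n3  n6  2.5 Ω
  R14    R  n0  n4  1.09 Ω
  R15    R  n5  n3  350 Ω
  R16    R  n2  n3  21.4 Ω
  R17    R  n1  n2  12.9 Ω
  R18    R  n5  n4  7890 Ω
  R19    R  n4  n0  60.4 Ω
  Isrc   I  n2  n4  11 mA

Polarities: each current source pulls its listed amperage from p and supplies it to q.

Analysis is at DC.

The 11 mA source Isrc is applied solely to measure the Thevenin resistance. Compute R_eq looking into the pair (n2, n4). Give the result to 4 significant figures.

R_eq = 10.69 Ω

MNA unknowns: 6 node voltages V₁..V_6
R1: Y=0.004785 on G[5,3]
R2: Y=0.01161 on G[6,4]
R3: Y=0.0001168 on G[5,4]
R4: Y=0.01862 on G[4,6]
R5: Y=0.05051 on G[4,2]
R6: Y=0.01984 on G[2,0]
R7: Y=0.2188 on G[6,3]
R8: Y=0.002924 on G[6,2]
R9: Y=0.4329 on G[1,3]
R10: Y=0.0006757 on G[0,5]
R11: Y=0.0004032 on G[0,4]
R12: Y=0.002933 on G[3,6]
R13: Y=0.4000 on G[3,6]
R14: Y=0.9174 on G[0,4]
R15: Y=0.002857 on G[5,3]
R16: Y=0.04673 on G[2,3]
R17: Y=0.07752 on G[1,2]
R18: Y=0.0001267 on G[5,4]
R19: Y=0.01656 on G[4,0]
Isrc: z[2]−=0.011, z[4]+=0.011
solve → V1=-0.09475, V2=-0.1151, V3=-0.09111, V4=0.002502, V5=-0.08125, V6=-0.08689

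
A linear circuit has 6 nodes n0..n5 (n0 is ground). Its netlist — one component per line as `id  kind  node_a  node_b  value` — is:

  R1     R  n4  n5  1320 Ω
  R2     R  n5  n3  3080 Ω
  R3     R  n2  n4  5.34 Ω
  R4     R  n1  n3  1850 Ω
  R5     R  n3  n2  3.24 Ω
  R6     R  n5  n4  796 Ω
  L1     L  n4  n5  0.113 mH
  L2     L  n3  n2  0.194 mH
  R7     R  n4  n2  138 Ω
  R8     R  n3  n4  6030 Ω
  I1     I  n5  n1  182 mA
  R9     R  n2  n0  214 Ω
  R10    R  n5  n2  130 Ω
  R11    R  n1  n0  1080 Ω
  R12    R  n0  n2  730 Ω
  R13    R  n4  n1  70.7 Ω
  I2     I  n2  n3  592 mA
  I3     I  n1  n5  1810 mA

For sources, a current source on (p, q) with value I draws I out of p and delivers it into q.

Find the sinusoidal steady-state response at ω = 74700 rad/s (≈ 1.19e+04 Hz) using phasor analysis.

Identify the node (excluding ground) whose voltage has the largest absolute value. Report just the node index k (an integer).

1

MNA unknowns: 5 node voltages V₁..V_5
R1: Y=0.0007576+0.000j on G[4,5]
R2: Y=0.0003247+0.000j on G[5,3]
R3: Y=0.1873+0.000j on G[2,4]
R4: Y=0.0005405+0.000j on G[1,3]
R5: Y=0.3086+0.000j on G[3,2]
R6: Y=0.001256+0.000j on G[5,4]
L1: Y=0.000-0.1185j on G[4,5]
L2: Y=0.000-0.06900j on G[3,2]
R7: Y=0.007246+0.000j on G[4,2]
R8: Y=0.0001658+0.000j on G[3,4]
I1: z[5]−=0.182, z[1]+=0.182
R9: Y=0.004673+0.000j on G[2,0]
R10: Y=0.007692+0.000j on G[5,2]
R11: Y=0.0009259+0.000j on G[1,0]
R12: Y=0.001370+0.000j on G[0,2]
R13: Y=0.01414+0.000j on G[4,1]
I2: z[2]−=0.592, z[3]+=0.592
I3: z[1]−=1.81, z[5]+=1.81
solve → V1=-90.58-0.4107j, V2=13.88+0.06293j, V3=15.53+0.4425j, V4=14.54-0.4702j, V5=15.65+13.14j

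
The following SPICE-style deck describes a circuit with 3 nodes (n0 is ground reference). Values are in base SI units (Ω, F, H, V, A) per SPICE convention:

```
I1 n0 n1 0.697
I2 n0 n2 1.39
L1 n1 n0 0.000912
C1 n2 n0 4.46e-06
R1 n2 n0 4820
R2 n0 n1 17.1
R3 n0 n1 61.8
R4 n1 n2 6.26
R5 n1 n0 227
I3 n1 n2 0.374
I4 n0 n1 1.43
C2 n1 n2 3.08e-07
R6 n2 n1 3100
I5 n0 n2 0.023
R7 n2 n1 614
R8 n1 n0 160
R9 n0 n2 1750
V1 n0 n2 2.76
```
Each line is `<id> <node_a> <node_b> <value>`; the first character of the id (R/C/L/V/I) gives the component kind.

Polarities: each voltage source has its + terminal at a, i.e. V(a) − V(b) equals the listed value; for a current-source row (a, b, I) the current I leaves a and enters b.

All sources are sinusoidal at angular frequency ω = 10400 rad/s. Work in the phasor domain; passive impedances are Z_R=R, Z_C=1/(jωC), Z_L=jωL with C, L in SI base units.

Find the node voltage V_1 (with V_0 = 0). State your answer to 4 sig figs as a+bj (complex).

4.529+1.839j V

Element admittances at ω=10400 rad/s:
  I1: injects 0.697 A into n1 (from n0)
  I2: injects 1.39 A into n2 (from n0)
  Y(L1) = 0.000-0.1054j S between n1,n0
  Y(C1) = 0.000+0.04638j S between n2,n0
  Y(R1) = 0.0002075+0.000j S between n2,n0
  Y(R2) = 0.05848+0.000j S between n0,n1
  Y(R3) = 0.01618+0.000j S between n0,n1
  Y(R4) = 0.1597+0.000j S between n1,n2
  Y(R5) = 0.004405+0.000j S between n1,n0
  I3: injects 0.374 A into n2 (from n1)
  I4: injects 1.43 A into n1 (from n0)
  Y(C2) = 0.000+0.003203j S between n1,n2
  Y(R6) = 0.0003226+0.000j S between n2,n1
  I5: injects 0.023 A into n2 (from n0)
  Y(R7) = 0.001629+0.000j S between n2,n1
  Y(R8) = 0.006250+0.000j S between n1,n0
  Y(R9) = 0.0005714+0.000j S between n0,n2
  V1: constraint V(n0)−V(n2) = 2.76
Assemble and solve the 3×3 MNA system:
  V(n1)=4.529+1.839j  V(n2)=-2.760+0.000j
  i(V1)=-2.962-0.4487j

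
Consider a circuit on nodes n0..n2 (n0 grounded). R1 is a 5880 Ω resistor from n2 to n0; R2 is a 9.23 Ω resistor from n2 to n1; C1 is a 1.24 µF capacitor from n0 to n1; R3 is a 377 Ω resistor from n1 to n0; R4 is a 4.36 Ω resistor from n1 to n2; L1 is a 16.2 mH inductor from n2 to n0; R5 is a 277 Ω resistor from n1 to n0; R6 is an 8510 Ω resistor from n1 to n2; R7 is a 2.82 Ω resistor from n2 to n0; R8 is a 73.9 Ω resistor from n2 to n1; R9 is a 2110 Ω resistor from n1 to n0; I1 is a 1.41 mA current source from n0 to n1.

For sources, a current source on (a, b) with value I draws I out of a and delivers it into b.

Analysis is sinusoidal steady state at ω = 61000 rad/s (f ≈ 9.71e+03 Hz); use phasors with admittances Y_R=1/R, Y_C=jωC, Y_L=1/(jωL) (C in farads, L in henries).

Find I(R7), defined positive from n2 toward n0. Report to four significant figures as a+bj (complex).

0.001162-0.0004760j A

Apply KCL at each of the 2 non-ground nodes and solve the resulting linear system.
Node n1: branches {R2, C1, R3, R4, R5, R6, R8, R9, I1} → V_1 = 0.006580-0.002707j
Node n2: branches {R1, R2, R4, L1, R6, R7, R8} → V_2 = 0.003276-0.001342j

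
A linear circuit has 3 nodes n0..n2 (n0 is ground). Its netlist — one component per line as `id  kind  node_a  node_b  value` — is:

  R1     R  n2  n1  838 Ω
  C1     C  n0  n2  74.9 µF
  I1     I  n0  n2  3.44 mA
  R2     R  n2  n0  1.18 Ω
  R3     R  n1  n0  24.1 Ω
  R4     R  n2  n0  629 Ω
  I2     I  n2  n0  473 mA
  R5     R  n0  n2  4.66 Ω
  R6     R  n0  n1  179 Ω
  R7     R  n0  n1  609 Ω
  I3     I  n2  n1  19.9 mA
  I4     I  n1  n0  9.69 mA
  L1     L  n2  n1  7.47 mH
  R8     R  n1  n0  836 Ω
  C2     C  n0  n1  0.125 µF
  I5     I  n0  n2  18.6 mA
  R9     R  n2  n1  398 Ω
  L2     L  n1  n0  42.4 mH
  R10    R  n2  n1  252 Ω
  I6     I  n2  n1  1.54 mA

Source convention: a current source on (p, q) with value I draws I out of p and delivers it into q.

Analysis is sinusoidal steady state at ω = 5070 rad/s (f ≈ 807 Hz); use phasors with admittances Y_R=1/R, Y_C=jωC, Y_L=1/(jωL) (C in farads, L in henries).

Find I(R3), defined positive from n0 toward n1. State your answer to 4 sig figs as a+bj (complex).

-0.003469-0.01000j A

Element admittances at ω=5070 rad/s:
  Y(R1) = 0.001193+0.000j S between n2,n1
  Y(C1) = 0.000+0.3797j S between n0,n2
  I1: injects 0.00344 A into n2 (from n0)
  Y(R2) = 0.8475+0.000j S between n2,n0
  Y(R3) = 0.04149+0.000j S between n1,n0
  Y(R4) = 0.001590+0.000j S between n2,n0
  I2: injects 0.473 A into n0 (from n2)
  Y(R5) = 0.2146+0.000j S between n0,n2
  Y(R6) = 0.005587+0.000j S between n0,n1
  Y(R7) = 0.001642+0.000j S between n0,n1
  I3: injects 0.0199 A into n1 (from n2)
  I4: injects 0.00969 A into n0 (from n1)
  Y(L1) = 0.000-0.02640j S between n2,n1
  Y(R8) = 0.001196+0.000j S between n1,n0
  Y(C2) = 0.000+0.0006337j S between n0,n1
  I5: injects 0.0186 A into n2 (from n0)
  Y(R9) = 0.002513+0.000j S between n2,n1
  Y(L2) = 0.000-0.004652j S between n1,n0
  Y(R10) = 0.003968+0.000j S between n2,n1
  I6: injects 0.00154 A into n1 (from n2)
Assemble and solve the 2×2 MNA system:
  V(n1)=0.08360+0.2410j  V(n2)=-0.3919+0.1289j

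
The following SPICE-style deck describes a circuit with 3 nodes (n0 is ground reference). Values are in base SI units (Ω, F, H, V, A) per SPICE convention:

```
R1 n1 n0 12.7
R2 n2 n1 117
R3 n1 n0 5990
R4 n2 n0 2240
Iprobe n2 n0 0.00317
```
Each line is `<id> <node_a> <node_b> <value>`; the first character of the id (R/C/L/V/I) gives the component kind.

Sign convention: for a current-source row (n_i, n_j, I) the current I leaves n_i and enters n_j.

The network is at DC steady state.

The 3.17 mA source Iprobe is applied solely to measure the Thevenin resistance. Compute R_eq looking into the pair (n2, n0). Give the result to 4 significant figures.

R_eq = 122.6 Ω

Apply KCL at each of the 2 non-ground nodes and solve the resulting linear system.
Node n1: branches {R1, R2, R3} → V_1 = -0.03798
Node n2: branches {R2, R4, Iprobe} → V_2 = -0.3886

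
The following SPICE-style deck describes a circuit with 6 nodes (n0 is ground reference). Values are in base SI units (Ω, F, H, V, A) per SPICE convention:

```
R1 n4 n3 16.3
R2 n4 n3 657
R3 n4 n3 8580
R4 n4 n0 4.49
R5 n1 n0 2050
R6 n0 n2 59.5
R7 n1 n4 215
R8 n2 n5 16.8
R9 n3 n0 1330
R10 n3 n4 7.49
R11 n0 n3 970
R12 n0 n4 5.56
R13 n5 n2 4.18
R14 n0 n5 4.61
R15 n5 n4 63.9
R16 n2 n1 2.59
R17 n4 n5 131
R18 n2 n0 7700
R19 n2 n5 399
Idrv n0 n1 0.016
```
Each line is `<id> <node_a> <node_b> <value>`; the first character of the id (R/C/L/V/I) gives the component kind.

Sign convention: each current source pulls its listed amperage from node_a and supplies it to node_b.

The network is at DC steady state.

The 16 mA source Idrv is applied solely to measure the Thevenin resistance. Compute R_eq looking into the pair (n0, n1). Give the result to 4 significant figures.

R_eq = 8.848 Ω

Element admittances at DC:
  Y(R1) = 0.06135 S between n4,n3
  Y(R2) = 0.001522 S between n4,n3
  Y(R3) = 0.0001166 S between n4,n3
  Y(R4) = 0.2227 S between n4,n0
  Y(R5) = 0.0004878 S between n1,n0
  Y(R6) = 0.01681 S between n0,n2
  Y(R7) = 0.004651 S between n1,n4
  Y(R8) = 0.05952 S between n2,n5
  Y(R9) = 0.0007519 S between n3,n0
  Y(R10) = 0.1335 S between n3,n4
  Y(R11) = 0.001031 S between n0,n3
  Y(R12) = 0.1799 S between n0,n4
  Y(R13) = 0.2392 S between n5,n2
  Y(R14) = 0.2169 S between n0,n5
  Y(R15) = 0.01565 S between n5,n4
  Y(R16) = 0.3861 S between n2,n1
  Y(R17) = 0.007634 S between n4,n5
  Y(R18) = 0.0001299 S between n2,n0
  Y(R19) = 0.002506 S between n2,n5
  Idrv: injects 0.016 A into n1 (from n0)
Assemble and solve the 5×5 MNA system:
  V(n1)=0.1416  V(n2)=0.1020  V(n3)=0.004548  V(n4)=0.004589  V(n5)=0.05693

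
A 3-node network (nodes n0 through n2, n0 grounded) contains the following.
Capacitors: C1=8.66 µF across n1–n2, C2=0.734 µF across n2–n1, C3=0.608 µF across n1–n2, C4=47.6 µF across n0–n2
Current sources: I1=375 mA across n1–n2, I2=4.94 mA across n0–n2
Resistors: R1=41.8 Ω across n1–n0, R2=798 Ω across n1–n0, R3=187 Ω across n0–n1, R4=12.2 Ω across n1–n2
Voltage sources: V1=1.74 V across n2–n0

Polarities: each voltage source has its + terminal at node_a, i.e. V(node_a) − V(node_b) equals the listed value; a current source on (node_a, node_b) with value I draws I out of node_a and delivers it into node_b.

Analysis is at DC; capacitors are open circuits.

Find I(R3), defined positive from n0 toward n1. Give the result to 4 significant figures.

MNA unknowns: 2 node voltages V₁..V_2 plus 1 source current (V1)
C1: Y=0.000 on G[1,2]
C2: Y=0.000 on G[2,1]
C3: Y=0.000 on G[1,2]
I1: z[1]−=0.375, z[2]+=0.375
R1: Y=0.02392 on G[1,0]
R2: Y=0.001253 on G[1,0]
R3: Y=0.005348 on G[0,1]
I2: z[0]−=0.00494, z[2]+=0.00494
R4: Y=0.08197 on G[1,2]
C4: Y=0.000 on G[0,2]
V1: row V2−V0=1.74, i_V1 at 2,0
solve → V1=-2.066, V2=1.740
aux → i_V1=0.06799

0.01105 A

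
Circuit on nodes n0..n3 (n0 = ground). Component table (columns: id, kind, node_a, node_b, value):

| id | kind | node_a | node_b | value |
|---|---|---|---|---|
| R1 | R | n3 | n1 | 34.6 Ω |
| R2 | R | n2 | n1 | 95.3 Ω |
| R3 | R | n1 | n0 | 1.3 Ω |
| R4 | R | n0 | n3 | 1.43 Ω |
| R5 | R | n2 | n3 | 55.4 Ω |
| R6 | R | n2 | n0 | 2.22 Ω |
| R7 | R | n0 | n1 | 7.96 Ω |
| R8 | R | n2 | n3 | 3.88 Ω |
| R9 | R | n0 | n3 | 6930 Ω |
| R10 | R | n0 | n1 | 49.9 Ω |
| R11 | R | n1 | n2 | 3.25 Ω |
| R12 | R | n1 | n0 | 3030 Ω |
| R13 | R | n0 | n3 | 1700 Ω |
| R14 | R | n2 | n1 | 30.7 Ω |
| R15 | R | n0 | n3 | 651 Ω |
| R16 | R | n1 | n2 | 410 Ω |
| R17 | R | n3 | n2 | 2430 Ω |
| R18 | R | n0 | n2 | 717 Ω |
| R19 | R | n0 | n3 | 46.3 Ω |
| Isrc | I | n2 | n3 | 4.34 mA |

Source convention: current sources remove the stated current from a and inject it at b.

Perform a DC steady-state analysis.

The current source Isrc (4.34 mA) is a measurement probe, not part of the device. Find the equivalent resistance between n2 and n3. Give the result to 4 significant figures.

Element admittances at DC:
  Y(R1) = 0.02890 S between n3,n1
  Y(R2) = 0.01049 S between n2,n1
  Y(R3) = 0.7692 S between n1,n0
  Y(R4) = 0.6993 S between n0,n3
  Y(R5) = 0.01805 S between n2,n3
  Y(R6) = 0.4505 S between n2,n0
  Y(R7) = 0.1256 S between n0,n1
  Y(R8) = 0.2577 S between n2,n3
  Y(R9) = 0.0001443 S between n0,n3
  Y(R10) = 0.02004 S between n0,n1
  Y(R11) = 0.3077 S between n1,n2
  Y(R12) = 0.0003300 S between n1,n0
  Y(R13) = 0.0005882 S between n0,n3
  Y(R14) = 0.03257 S between n2,n1
  Y(R15) = 0.001536 S between n0,n3
  Y(R16) = 0.002439 S between n1,n2
  Y(R17) = 0.0004115 S between n3,n2
  Y(R18) = 0.001395 S between n0,n2
  Y(R19) = 0.02160 S between n0,n3
  Isrc: injects 0.00434 A into n3 (from n2)
Assemble and solve the 3×3 MNA system:
  V(n1)=-0.0008703  V(n2)=-0.003464  V(n3)=0.003266

R_eq = 1.551 Ω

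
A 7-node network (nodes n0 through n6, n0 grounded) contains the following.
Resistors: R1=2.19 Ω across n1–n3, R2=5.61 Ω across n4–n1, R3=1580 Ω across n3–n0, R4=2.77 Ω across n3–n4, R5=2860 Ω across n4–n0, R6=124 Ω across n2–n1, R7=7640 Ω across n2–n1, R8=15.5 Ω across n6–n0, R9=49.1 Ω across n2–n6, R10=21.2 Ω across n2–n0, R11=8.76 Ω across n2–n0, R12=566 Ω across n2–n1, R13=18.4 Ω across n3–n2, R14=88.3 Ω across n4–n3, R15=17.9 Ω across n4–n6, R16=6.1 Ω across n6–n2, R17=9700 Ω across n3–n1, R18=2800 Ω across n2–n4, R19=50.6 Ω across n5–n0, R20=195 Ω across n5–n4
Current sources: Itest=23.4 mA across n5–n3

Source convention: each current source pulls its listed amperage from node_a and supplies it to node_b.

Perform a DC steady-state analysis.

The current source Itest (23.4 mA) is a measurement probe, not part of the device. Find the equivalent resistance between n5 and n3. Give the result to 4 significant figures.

MNA unknowns: 6 node voltages V₁..V_6
R1: Y=0.4566 on G[1,3]
R2: Y=0.1783 on G[4,1]
R3: Y=0.0006329 on G[3,0]
R4: Y=0.3610 on G[3,4]
R5: Y=0.0003497 on G[4,0]
R6: Y=0.008065 on G[2,1]
R7: Y=0.0001309 on G[2,1]
R8: Y=0.06452 on G[6,0]
R9: Y=0.02037 on G[2,6]
R10: Y=0.04717 on G[2,0]
R11: Y=0.1142 on G[2,0]
R12: Y=0.001767 on G[2,1]
R13: Y=0.05435 on G[3,2]
R14: Y=0.01133 on G[4,3]
R15: Y=0.05587 on G[4,6]
R16: Y=0.1639 on G[6,2]
R17: Y=0.0001031 on G[3,1]
R18: Y=0.0003571 on G[2,4]
R19: Y=0.01976 on G[5,0]
R20: Y=0.005128 on G[5,4]
Itest: z[5]−=0.0234, z[3]+=0.0234
solve → V1=0.2276, V2=0.07488, V3=0.2375, V4=0.2109, V5=-0.8967, V6=0.08396

R_eq = 48.47 Ω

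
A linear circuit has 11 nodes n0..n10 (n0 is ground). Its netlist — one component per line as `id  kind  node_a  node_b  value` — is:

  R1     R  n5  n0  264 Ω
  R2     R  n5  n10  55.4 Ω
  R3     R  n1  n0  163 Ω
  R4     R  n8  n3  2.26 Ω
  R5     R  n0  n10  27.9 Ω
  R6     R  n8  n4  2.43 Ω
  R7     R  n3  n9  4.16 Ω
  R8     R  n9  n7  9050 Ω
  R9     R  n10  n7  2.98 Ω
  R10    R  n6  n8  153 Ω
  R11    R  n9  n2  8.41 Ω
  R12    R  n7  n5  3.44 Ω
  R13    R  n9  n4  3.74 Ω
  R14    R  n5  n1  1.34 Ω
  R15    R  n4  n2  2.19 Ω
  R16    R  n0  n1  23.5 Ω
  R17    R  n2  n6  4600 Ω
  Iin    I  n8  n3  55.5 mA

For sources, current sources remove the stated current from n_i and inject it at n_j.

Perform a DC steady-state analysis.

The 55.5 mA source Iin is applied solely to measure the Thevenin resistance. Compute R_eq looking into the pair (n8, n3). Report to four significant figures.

R_eq = 1.820 Ω

Element admittances at DC:
  Y(R1) = 0.003788 S between n5,n0
  Y(R2) = 0.01805 S between n5,n10
  Y(R3) = 0.006135 S between n1,n0
  Y(R4) = 0.4425 S between n8,n3
  Y(R5) = 0.03584 S between n0,n10
  Y(R6) = 0.4115 S between n8,n4
  Y(R7) = 0.2404 S between n3,n9
  Y(R8) = 0.0001105 S between n9,n7
  Y(R9) = 0.3356 S between n10,n7
  Y(R10) = 0.006536 S between n6,n8
  Y(R11) = 0.1189 S between n9,n2
  Y(R12) = 0.2907 S between n7,n5
  Y(R13) = 0.2674 S between n9,n4
  Y(R14) = 0.7463 S between n5,n1
  Y(R15) = 0.4566 S between n4,n2
  Y(R16) = 0.04255 S between n0,n1
  Y(R17) = 0.0002174 S between n2,n6
  Iin: injects 0.0555 A into n3 (from n8)
Assemble and solve the 10×10 MNA system:
  V(n1)=0.000  V(n2)=-0.02370  V(n3)=0.04493  V(n4)=-0.02986  V(n5)=0.000  V(n6)=-0.05504  V(n7)=0.000  V(n8)=-0.05609  V(n9)=0.000  V(n10)=0.000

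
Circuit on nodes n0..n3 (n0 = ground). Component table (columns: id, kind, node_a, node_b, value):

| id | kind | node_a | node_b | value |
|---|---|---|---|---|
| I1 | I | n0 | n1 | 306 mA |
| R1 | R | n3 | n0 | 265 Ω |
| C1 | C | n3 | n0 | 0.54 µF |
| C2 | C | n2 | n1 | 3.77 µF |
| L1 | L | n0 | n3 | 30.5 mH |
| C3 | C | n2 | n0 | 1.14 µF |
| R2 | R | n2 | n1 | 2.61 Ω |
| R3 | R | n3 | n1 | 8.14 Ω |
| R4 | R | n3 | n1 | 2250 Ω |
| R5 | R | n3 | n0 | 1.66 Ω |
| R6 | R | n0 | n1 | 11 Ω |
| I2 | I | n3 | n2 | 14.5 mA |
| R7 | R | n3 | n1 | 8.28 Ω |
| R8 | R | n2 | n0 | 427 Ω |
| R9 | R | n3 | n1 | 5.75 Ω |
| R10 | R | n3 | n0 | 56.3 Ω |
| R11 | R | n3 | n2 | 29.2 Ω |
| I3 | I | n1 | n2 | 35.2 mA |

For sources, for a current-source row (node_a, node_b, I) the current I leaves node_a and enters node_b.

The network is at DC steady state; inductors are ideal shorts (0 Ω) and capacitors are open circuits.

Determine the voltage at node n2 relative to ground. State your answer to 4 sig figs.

0.6506 V

Apply KCL at each of the 3 non-ground nodes and solve the resulting linear system.
Node n1: branches {I1, C2, R2, R3, R4, R6, R7, R9, I3} → V_1 = 0.5830
Node n2: branches {C2, C3, R2, I2, R8, R11, I3} → V_2 = 0.6506
Node n3: branches {R1, C1, L1, R3, R4, R5, I2, R7, R9, R10, R11} → V_3 = 0.000
Source currents: i(L1)=-0.2515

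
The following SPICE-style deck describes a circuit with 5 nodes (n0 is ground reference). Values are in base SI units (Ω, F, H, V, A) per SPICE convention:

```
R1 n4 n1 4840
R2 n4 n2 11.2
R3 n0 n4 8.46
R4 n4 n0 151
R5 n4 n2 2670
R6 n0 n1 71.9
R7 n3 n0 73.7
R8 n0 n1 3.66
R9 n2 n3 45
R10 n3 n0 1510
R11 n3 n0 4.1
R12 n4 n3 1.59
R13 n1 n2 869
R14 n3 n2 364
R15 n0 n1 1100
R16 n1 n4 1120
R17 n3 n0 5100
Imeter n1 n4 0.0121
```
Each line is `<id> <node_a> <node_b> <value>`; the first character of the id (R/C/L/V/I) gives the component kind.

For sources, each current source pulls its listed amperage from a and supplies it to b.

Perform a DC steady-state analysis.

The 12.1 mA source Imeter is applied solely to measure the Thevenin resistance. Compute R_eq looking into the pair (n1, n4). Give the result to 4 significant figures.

MNA unknowns: 4 node voltages V₁..V_4
R1: Y=0.0002066 on G[4,1]
R2: Y=0.08929 on G[4,2]
R3: Y=0.1182 on G[0,4]
R4: Y=0.006623 on G[4,0]
R5: Y=0.0003745 on G[4,2]
R6: Y=0.01391 on G[0,1]
R7: Y=0.01357 on G[3,0]
R8: Y=0.2732 on G[0,1]
R9: Y=0.02222 on G[2,3]
R10: Y=0.0006623 on G[3,0]
R11: Y=0.2439 on G[3,0]
R12: Y=0.6289 on G[4,3]
R13: Y=0.001151 on G[1,2]
R14: Y=0.002747 on G[3,2]
R15: Y=0.0009091 on G[0,1]
R16: Y=0.0008929 on G[1,4]
R17: Y=0.0001961 on G[3,0]
Imeter: z[1]−=0.0121, z[4]+=0.0121
solve → V1=-0.04140, V2=0.03537, V3=0.02754, V4=0.03854

R_eq = 6.606 Ω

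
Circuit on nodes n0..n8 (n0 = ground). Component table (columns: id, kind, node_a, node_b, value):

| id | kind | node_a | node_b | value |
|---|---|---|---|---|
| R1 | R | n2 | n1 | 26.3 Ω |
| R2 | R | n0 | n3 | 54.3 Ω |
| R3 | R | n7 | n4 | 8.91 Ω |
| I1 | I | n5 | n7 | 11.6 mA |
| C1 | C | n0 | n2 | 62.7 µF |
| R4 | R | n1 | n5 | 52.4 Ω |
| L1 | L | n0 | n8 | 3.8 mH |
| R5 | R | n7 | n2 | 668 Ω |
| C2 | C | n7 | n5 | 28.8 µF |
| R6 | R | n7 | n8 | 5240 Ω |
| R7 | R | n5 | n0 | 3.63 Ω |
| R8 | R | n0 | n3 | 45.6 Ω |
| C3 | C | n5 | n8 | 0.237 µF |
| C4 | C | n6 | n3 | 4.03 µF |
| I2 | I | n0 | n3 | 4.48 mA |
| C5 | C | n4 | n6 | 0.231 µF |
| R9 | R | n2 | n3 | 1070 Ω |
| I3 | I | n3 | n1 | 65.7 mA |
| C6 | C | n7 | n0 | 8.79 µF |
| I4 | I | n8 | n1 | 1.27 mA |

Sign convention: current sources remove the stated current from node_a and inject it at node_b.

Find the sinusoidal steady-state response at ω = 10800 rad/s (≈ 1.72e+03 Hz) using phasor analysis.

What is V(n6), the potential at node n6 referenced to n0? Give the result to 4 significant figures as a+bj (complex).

MNA unknowns: 8 node voltages V₁..V_8
R1: Y=0.03802+0.000j on G[2,1]
R2: Y=0.01842+0.000j on G[0,3]
R3: Y=0.1122+0.000j on G[7,4]
I1: z[5]−=0.0116, z[7]+=0.0116
C1: Y=0.000+0.6772j on G[0,2]
R4: Y=0.01908+0.000j on G[1,5]
L1: Y=0.000-0.02437j on G[0,8]
R5: Y=0.001497+0.000j on G[7,2]
C2: Y=0.000+0.3110j on G[7,5]
R6: Y=0.0001908+0.000j on G[7,8]
R7: Y=0.2755+0.000j on G[5,0]
R8: Y=0.02193+0.000j on G[0,3]
C3: Y=0.000+0.002560j on G[5,8]
C4: Y=0.000+0.04352j on G[6,3]
I2: z[0]−=0.00448, z[3]+=0.00448
C5: Y=0.000+0.002495j on G[4,6]
R9: Y=0.0009346+0.000j on G[2,3]
I3: z[3]−=0.0657, z[1]+=0.0657
C6: Y=0.000+0.09493j on G[7,0]
I4: z[8]−=0.00127, z[1]+=0.00127
solve → V1=1.193-0.05270j, V2=0.0009329-0.06501j, V3=-1.474+0.08469j, V4=0.03383-0.08074j, V5=0.06020-0.02818j, V6=-1.392+0.07572j, V7=0.03730-0.04905j, V8=-0.007115-0.05454j

-1.392+0.07572j V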